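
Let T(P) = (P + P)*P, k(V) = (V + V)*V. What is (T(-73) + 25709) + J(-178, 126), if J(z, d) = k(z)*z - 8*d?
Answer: -11244145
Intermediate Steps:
k(V) = 2*V**2 (k(V) = (2*V)*V = 2*V**2)
T(P) = 2*P**2 (T(P) = (2*P)*P = 2*P**2)
J(z, d) = -8*d + 2*z**3 (J(z, d) = (2*z**2)*z - 8*d = 2*z**3 - 8*d = -8*d + 2*z**3)
(T(-73) + 25709) + J(-178, 126) = (2*(-73)**2 + 25709) + (-8*126 + 2*(-178)**3) = (2*5329 + 25709) + (-1008 + 2*(-5639752)) = (10658 + 25709) + (-1008 - 11279504) = 36367 - 11280512 = -11244145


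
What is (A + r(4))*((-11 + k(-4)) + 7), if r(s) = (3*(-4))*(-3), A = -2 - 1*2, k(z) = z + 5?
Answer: -96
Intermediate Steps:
k(z) = 5 + z
A = -4 (A = -2 - 2 = -4)
r(s) = 36 (r(s) = -12*(-3) = 36)
(A + r(4))*((-11 + k(-4)) + 7) = (-4 + 36)*((-11 + (5 - 4)) + 7) = 32*((-11 + 1) + 7) = 32*(-10 + 7) = 32*(-3) = -96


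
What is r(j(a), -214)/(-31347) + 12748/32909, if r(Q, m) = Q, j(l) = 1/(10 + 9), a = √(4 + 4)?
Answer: 7592586655/19600370037 ≈ 0.38737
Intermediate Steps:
a = 2*√2 (a = √8 = 2*√2 ≈ 2.8284)
j(l) = 1/19
r(j(a), -214)/(-31347) + 12748/32909 = (1/19)/(-31347) + 12748/32909 = (1/19)*(-1/31347) + 12748*(1/32909) = -1/595593 + 12748/32909 = 7592586655/19600370037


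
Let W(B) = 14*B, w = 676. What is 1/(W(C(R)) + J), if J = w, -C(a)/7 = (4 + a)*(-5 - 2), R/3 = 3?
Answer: 1/9594 ≈ 0.00010423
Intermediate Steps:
R = 9 (R = 3*3 = 9)
C(a) = 196 + 49*a (C(a) = -7*(4 + a)*(-5 - 2) = -7*(4 + a)*(-7) = -7*(-28 - 7*a) = 196 + 49*a)
J = 676
1/(W(C(R)) + J) = 1/(14*(196 + 49*9) + 676) = 1/(14*(196 + 441) + 676) = 1/(14*637 + 676) = 1/(8918 + 676) = 1/9594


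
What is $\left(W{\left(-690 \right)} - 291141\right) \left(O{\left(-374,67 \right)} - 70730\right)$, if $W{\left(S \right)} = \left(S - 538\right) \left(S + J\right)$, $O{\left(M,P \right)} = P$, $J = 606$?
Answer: $13283866707$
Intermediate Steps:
$W{\left(S \right)} = \left(-538 + S\right) \left(606 + S\right)$ ($W{\left(S \right)} = \left(S - 538\right) \left(S + 606\right) = \left(-538 + S\right) \left(606 + S\right)$)
$\left(W{\left(-690 \right)} - 291141\right) \left(O{\left(-374,67 \right)} - 70730\right) = \left(\left(-326028 + \left(-690\right)^{2} + 68 \left(-690\right)\right) - 291141\right) \left(67 - 70730\right) = \left(\left(-326028 + 476100 - 46920\right) - 291141\right) \left(-70663\right) = \left(103152 - 291141\right) \left(-70663\right) = \left(-187989\right) \left(-70663\right) = 13283866707$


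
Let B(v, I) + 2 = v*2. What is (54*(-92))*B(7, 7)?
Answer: -59616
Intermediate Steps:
B(v, I) = -2 + 2*v (B(v, I) = -2 + v*2 = -2 + 2*v)
(54*(-92))*B(7, 7) = (54*(-92))*(-2 + 2*7) = -4968*(-2 + 14) = -4968*12 = -59616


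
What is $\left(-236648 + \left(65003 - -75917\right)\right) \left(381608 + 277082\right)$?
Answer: $-63055076320$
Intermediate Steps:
$\left(-236648 + \left(65003 - -75917\right)\right) \left(381608 + 277082\right) = \left(-236648 + \left(65003 + 75917\right)\right) 658690 = \left(-236648 + 140920\right) 658690 = \left(-95728\right) 658690 = -63055076320$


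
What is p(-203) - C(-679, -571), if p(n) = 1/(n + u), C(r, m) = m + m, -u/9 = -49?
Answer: 271797/238 ≈ 1142.0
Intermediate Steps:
u = 441 (u = -9*(-49) = 441)
C(r, m) = 2*m
p(n) = 1/(441 + n) (p(n) = 1/(n + 441) = 1/(441 + n))
p(-203) - C(-679, -571) = 1/(441 - 203) - 2*(-571) = 1/238 - 1*(-1142) = 1/238 + 1142 = 271797/238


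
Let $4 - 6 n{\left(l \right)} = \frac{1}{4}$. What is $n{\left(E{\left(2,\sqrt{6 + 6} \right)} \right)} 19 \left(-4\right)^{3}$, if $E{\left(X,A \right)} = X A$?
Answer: $-760$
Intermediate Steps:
$E{\left(X,A \right)} = A X$
$n{\left(l \right)} = \frac{5}{8}$ ($n{\left(l \right)} = \frac{2}{3} - \frac{1}{6 \cdot 4} = \frac{2}{3} - \frac{1}{24} = \frac{5}{8}$)
$n{\left(E{\left(2,\sqrt{6 + 6} \right)} \right)} 19 \left(-4\right)^{3} = \frac{5}{8} \cdot 19 \left(-4\right)^{3} = \frac{95}{8} \left(-64\right) = -760$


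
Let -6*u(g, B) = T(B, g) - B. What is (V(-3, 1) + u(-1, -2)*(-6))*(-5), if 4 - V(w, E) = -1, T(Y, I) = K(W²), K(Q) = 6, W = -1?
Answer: -65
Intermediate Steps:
T(Y, I) = 6
V(w, E) = 5 (V(w, E) = 4 - 1*(-1) = 4 + 1 = 5)
u(g, B) = -1 + B/6 (u(g, B) = -(6 - B)/6 = -1 + B/6)
(V(-3, 1) + u(-1, -2)*(-6))*(-5) = (5 + (-1 + (⅙)*(-2))*(-6))*(-5) = (5 + (-1 - ⅓)*(-6))*(-5) = (5 - 4/3*(-6))*(-5) = (5 + 8)*(-5) = 13*(-5) = -65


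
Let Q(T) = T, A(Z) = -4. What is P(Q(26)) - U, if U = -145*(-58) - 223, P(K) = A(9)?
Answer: -8191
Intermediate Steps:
P(K) = -4
U = 8187 (U = 8410 - 223 = 8187)
P(Q(26)) - U = -4 - 1*8187 = -4 - 8187 = -8191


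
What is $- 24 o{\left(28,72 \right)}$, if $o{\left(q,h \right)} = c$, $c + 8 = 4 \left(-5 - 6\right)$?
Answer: $1248$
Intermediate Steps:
$c = -52$ ($c = -8 + 4 \left(-5 - 6\right) = -8 + 4 \left(-11\right) = -8 - 44 = -52$)
$o{\left(q,h \right)} = -52$
$- 24 o{\left(28,72 \right)} = \left(-24\right) \left(-52\right) = 1248$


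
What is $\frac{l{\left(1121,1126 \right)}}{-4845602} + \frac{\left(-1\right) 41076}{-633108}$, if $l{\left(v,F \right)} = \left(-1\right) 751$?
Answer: $\frac{2375159665}{36521302274} \approx 0.065035$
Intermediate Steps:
$l{\left(v,F \right)} = -751$
$\frac{l{\left(1121,1126 \right)}}{-4845602} + \frac{\left(-1\right) 41076}{-633108} = - \frac{751}{-4845602} + \frac{\left(-1\right) 41076}{-633108} = \left(-751\right) \left(- \frac{1}{4845602}\right) - - \frac{489}{7537} = \frac{751}{4845602} + \frac{489}{7537} = \frac{2375159665}{36521302274}$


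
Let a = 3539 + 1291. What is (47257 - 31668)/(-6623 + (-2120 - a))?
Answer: -2227/1939 ≈ -1.1485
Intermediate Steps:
a = 4830
(47257 - 31668)/(-6623 + (-2120 - a)) = (47257 - 31668)/(-6623 + (-2120 - 1*4830)) = 15589/(-6623 + (-2120 - 4830)) = 15589/(-6623 - 6950) = 15589/(-13573) = 15589*(-1/13573) = -2227/1939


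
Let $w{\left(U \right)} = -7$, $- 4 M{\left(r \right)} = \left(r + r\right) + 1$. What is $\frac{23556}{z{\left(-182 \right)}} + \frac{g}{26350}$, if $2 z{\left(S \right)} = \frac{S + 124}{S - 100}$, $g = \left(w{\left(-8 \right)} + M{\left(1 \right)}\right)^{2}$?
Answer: $\frac{90341972099}{394400} \approx 2.2906 \cdot 10^{5}$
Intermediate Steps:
$M{\left(r \right)} = - \frac{1}{4} - \frac{r}{2}$ ($M{\left(r \right)} = - \frac{\left(r + r\right) + 1}{4} = - \frac{2 r + 1}{4} = - \frac{1 + 2 r}{4} = - \frac{1}{4} - \frac{r}{2}$)
$g = \frac{961}{16}$ ($g = \left(-7 - \frac{3}{4}\right)^{2} = \left(- \frac{31}{4}\right)^{2} = \frac{961}{16} \approx 60.063$)
$z{\left(S \right)} = \frac{124 + S}{2 \left(-100 + S\right)}$ ($z{\left(S \right)} = \frac{\left(S + 124\right) \frac{1}{S - 100}}{2} = \frac{\left(124 + S\right) \frac{1}{-100 + S}}{2} = \frac{\frac{1}{-100 + S} \left(124 + S\right)}{2} = \frac{124 + S}{2 \left(-100 + S\right)}$)
$\frac{23556}{z{\left(-182 \right)}} + \frac{g}{26350} = \frac{23556}{\frac{1}{2} \frac{1}{-100 - 182} \left(124 - 182\right)} + \frac{961}{16 \cdot 26350} = \frac{23556}{\frac{1}{2} \frac{1}{-282} \left(-58\right)} + \frac{961}{16} \cdot \frac{1}{26350} = \frac{23556}{\frac{1}{2} \left(- \frac{1}{282}\right) \left(-58\right)} + \frac{31}{13600} = \frac{23556}{\frac{29}{282}} + \frac{31}{13600} = 23556 \cdot \frac{282}{29} + \frac{31}{13600} = \frac{6642792}{29} + \frac{31}{13600} = \frac{90341972099}{394400}$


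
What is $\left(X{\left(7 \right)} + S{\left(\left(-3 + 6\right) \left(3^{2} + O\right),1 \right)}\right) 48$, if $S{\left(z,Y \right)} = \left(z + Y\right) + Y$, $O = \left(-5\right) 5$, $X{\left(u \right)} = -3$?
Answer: $-2352$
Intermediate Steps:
$O = -25$
$S{\left(z,Y \right)} = z + 2 Y$ ($S{\left(z,Y \right)} = \left(Y + z\right) + Y = z + 2 Y$)
$\left(X{\left(7 \right)} + S{\left(\left(-3 + 6\right) \left(3^{2} + O\right),1 \right)}\right) 48 = \left(-3 + \left(\left(-3 + 6\right) \left(3^{2} - 25\right) + 2 \cdot 1\right)\right) 48 = \left(-3 + \left(3 \left(9 - 25\right) + 2\right)\right) 48 = \left(-3 + \left(3 \left(-16\right) + 2\right)\right) 48 = \left(-3 + \left(-48 + 2\right)\right) 48 = \left(-3 - 46\right) 48 = \left(-49\right) 48 = -2352$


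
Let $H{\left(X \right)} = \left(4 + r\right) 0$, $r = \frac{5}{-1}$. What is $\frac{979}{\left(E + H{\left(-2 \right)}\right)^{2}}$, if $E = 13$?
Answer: $\frac{979}{169} \approx 5.7929$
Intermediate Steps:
$r = -5$ ($r = 5 \left(-1\right) = -5$)
$H{\left(X \right)} = 0$ ($H{\left(X \right)} = \left(4 - 5\right) 0 = \left(-1\right) 0 = 0$)
$\frac{979}{\left(E + H{\left(-2 \right)}\right)^{2}} = \frac{979}{\left(13 + 0\right)^{2}} = \frac{979}{13^{2}} = \frac{979}{169}$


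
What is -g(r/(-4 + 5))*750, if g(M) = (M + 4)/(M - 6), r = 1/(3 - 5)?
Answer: 5250/13 ≈ 403.85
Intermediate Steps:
r = -½ (r = 1/(-2) = -½ ≈ -0.50000)
g(M) = (4 + M)/(-6 + M)
-g(r/(-4 + 5))*750 = -(4 - 1/(2*(-4 + 5)))/(-6 - 1/(2*(-4 + 5)))*750 = -(4 - ½/1)/(-6 - ½/1)*750 = -(4 - ½*1)/(-6 - ½*1)*750 = -(4 - ½)/(-6 - ½)*750 = -(7/2)/(-13/2)*750 = -(-2/13*7/2)*750 = -(-7)*750/13 = -1*(-5250/13) = 5250/13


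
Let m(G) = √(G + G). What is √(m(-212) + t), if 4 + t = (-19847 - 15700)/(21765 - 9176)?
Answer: √(-1081432867 + 316965842*I*√106)/12589 ≈ 2.7266 + 3.776*I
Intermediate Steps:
m(G) = √2*√G (m(G) = √(2*G) = √2*√G)
t = -85903/12589 (t = -4 + (-19847 - 15700)/(21765 - 9176) = -4 - 35547/12589 = -85903/12589 ≈ -6.8237)
√(m(-212) + t) = √(√2*√(-212) - 85903/12589) = √(√2*(2*I*√53) - 85903/12589) = √(2*I*√106 - 85903/12589) = √(-85903/12589 + 2*I*√106)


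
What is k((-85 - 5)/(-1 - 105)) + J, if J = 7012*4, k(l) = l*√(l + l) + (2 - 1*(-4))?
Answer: 28054 + 135*√530/2809 ≈ 28055.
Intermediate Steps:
k(l) = 6 + √2*l^(3/2) (k(l) = l*√(2*l) + (2 + 4) = l*(√2*√l) + 6 = √2*l^(3/2) + 6 = 6 + √2*l^(3/2))
J = 28048
k((-85 - 5)/(-1 - 105)) + J = (6 + √2*((-85 - 5)/(-1 - 105))^(3/2)) + 28048 = (6 + √2*(-90/(-106))^(3/2)) + 28048 = (6 + √2*(-90*(-1/106))^(3/2)) + 28048 = (6 + √2*(45/53)^(3/2)) + 28048 = (6 + √2*(135*√265/2809)) + 28048 = (6 + 135*√530/2809) + 28048 = 28054 + 135*√530/2809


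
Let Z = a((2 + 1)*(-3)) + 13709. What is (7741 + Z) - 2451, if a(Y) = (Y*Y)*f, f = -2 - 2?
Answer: 18675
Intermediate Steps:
f = -4
a(Y) = -4*Y² (a(Y) = (Y*Y)*(-4) = Y²*(-4) = -4*Y²)
Z = 13385 (Z = -4*9*(2 + 1)² + 13709 = -4*(3*(-3))² + 13709 = -4*(-9)² + 13709 = -4*81 + 13709 = -324 + 13709 = 13385)
(7741 + Z) - 2451 = (7741 + 13385) - 2451 = 21126 - 2451 = 18675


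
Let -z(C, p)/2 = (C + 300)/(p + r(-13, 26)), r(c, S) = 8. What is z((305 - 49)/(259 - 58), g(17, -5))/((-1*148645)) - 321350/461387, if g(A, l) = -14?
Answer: -28831483413422/41355470980845 ≈ -0.69716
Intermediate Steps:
z(C, p) = -2*(300 + C)/(8 + p) (z(C, p) = -2*(C + 300)/(p + 8) = -2*(300 + C)/(8 + p))
z((305 - 49)/(259 - 58), g(17, -5))/((-1*148645)) - 321350/461387 = (2*(-300 - (305 - 49)/(259 - 58))/(8 - 14))/((-1*148645)) - 321350/461387 = (2*(-300 - 256/201)/(-6))/(-148645) - 321350*1/461387 = (2*(-1/6)*(-300 - 256/201))*(-1/148645) - 321350/461387 = (2*(-1/6)*(-60556/201))*(-1/148645) - 321350/461387 = (60556/603)*(-1/148645) - 321350/461387 = -60556/89632935 - 321350/461387 = -28831483413422/41355470980845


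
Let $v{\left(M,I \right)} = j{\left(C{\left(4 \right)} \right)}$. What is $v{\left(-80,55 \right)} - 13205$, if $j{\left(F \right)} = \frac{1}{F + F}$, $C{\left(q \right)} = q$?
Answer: $- \frac{105639}{8} \approx -13205.0$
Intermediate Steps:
$j{\left(F \right)} = \frac{1}{2 F}$
$v{\left(M,I \right)} = \frac{1}{8}$ ($v{\left(M,I \right)} = \frac{1}{2 \cdot 4} = \frac{1}{2} \cdot \frac{1}{4} = \frac{1}{8}$)
$v{\left(-80,55 \right)} - 13205 = \frac{1}{8} - 13205 = - \frac{105639}{8}$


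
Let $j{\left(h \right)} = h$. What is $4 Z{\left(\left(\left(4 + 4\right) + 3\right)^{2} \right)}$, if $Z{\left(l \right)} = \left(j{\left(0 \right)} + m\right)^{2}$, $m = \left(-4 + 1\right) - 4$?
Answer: $196$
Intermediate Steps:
$m = -7$ ($m = -3 - 4 = -7$)
$Z{\left(l \right)} = 49$ ($Z{\left(l \right)} = \left(0 - 7\right)^{2} = \left(-7\right)^{2} = 49$)
$4 Z{\left(\left(\left(4 + 4\right) + 3\right)^{2} \right)} = 4 \cdot 49 = 196$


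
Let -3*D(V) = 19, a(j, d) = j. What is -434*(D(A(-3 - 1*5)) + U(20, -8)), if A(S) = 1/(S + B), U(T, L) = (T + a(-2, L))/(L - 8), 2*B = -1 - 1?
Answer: 38843/12 ≈ 3236.9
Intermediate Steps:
B = -1 (B = (-1 - 1)/2 = (½)*(-2) = -1)
U(T, L) = (-2 + T)/(-8 + L) (U(T, L) = (T - 2)/(L - 8) = (-2 + T)/(-8 + L))
A(S) = 1/(-1 + S) (A(S) = 1/(S - 1) = 1/(-1 + S))
D(V) = -19/3 (D(V) = -⅓*19 = -19/3)
-434*(D(A(-3 - 1*5)) + U(20, -8)) = -434*(-19/3 + (-2 + 20)/(-8 - 8)) = -434*(-19/3 + 18/(-16)) = -434*(-19/3 - 1/16*18) = -434*(-19/3 - 9/8) = -434*(-179/24) = 38843/12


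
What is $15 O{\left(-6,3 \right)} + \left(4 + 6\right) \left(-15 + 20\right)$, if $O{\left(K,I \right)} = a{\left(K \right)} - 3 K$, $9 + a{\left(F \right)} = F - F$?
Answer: $185$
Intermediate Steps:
$a{\left(F \right)} = -9$ ($a{\left(F \right)} = -9 + \left(F - F\right) = -9 + 0 = -9$)
$O{\left(K,I \right)} = -9 - 3 K$
$15 O{\left(-6,3 \right)} + \left(4 + 6\right) \left(-15 + 20\right) = 15 \left(-9 - -18\right) + \left(4 + 6\right) \left(-15 + 20\right) = 15 \left(-9 + 18\right) + 10 \cdot 5 = 15 \cdot 9 + 50 = 135 + 50 = 185$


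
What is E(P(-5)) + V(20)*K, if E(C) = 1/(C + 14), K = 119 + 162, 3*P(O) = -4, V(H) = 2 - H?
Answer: -192201/38 ≈ -5057.9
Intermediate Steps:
P(O) = -4/3 (P(O) = (1/3)*(-4) = -4/3)
K = 281
E(C) = 1/(14 + C)
E(P(-5)) + V(20)*K = 1/(14 - 4/3) + (2 - 1*20)*281 = 1/(38/3) + (2 - 20)*281 = 3/38 - 18*281 = 3/38 - 5058 = -192201/38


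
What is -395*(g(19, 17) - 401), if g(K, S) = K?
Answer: 150890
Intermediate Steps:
-395*(g(19, 17) - 401) = -395*(19 - 401) = -395*(-382) = 150890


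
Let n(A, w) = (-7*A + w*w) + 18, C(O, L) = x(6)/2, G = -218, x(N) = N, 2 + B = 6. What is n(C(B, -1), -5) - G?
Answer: 240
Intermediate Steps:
B = 4 (B = -2 + 6 = 4)
C(O, L) = 3 (C(O, L) = 6/2 = 6*(½) = 3)
n(A, w) = 18 + w² - 7*A (n(A, w) = (-7*A + w²) + 18 = (w² - 7*A) + 18 = 18 + w² - 7*A)
n(C(B, -1), -5) - G = (18 + (-5)² - 7*3) - 1*(-218) = (18 + 25 - 21) + 218 = 22 + 218 = 240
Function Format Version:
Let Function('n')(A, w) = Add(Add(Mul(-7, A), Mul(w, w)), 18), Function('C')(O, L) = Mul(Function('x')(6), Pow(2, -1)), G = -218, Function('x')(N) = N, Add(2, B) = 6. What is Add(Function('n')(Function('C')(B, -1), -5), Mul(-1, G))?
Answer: 240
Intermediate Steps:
B = 4 (B = Add(-2, 6) = 4)
Function('C')(O, L) = 3 (Function('C')(O, L) = Mul(6, Pow(2, -1)) = Mul(6, Rational(1, 2)) = 3)
Function('n')(A, w) = Add(18, Pow(w, 2), Mul(-7, A)) (Function('n')(A, w) = Add(Add(Mul(-7, A), Pow(w, 2)), 18) = Add(Add(Pow(w, 2), Mul(-7, A)), 18) = Add(18, Pow(w, 2), Mul(-7, A)))
Add(Function('n')(Function('C')(B, -1), -5), Mul(-1, G)) = Add(Add(18, Pow(-5, 2), Mul(-7, 3)), Mul(-1, -218)) = Add(Add(18, 25, -21), 218) = Add(22, 218) = 240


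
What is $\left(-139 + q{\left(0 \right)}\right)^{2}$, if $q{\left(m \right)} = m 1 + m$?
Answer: $19321$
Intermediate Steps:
$q{\left(m \right)} = 2 m$ ($q{\left(m \right)} = m + m = 2 m$)
$\left(-139 + q{\left(0 \right)}\right)^{2} = \left(-139 + 2 \cdot 0\right)^{2} = \left(-139 + 0\right)^{2} = \left(-139\right)^{2} = 19321$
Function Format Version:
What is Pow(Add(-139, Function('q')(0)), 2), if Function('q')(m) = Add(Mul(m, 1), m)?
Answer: 19321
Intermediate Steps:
Function('q')(m) = Mul(2, m) (Function('q')(m) = Add(m, m) = Mul(2, m))
Pow(Add(-139, Function('q')(0)), 2) = Pow(Add(-139, Mul(2, 0)), 2) = Pow(Add(-139, 0), 2) = Pow(-139, 2) = 19321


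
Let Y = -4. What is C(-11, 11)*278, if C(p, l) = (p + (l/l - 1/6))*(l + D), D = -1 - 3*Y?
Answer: -186538/3 ≈ -62179.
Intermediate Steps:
D = 11 (D = -1 - 3*(-4) = -1 + 12 = 11)
C(p, l) = (11 + l)*(5/6 + p) (C(p, l) = (p + (l/l - 1/6))*(l + 11) = (p + (1 - 1*1/6))*(11 + l) = (p + (1 - 1/6))*(11 + l) = (p + 5/6)*(11 + l) = (5/6 + p)*(11 + l) = (11 + l)*(5/6 + p))
C(-11, 11)*278 = (55/6 + 11*(-11) + (5/6)*11 + 11*(-11))*278 = (55/6 - 121 + 55/6 - 121)*278 = -671/3*278 = -186538/3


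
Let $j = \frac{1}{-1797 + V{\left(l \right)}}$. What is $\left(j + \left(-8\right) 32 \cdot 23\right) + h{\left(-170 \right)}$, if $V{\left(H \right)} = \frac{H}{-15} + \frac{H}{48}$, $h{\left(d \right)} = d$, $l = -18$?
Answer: $- \frac{435249166}{71847} \approx -6058.0$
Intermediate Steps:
$V{\left(H \right)} = - \frac{11 H}{240}$ ($V{\left(H \right)} = H \left(- \frac{1}{15}\right) + H \frac{1}{48} = - \frac{H}{15} + \frac{H}{48} = - \frac{11 H}{240}$)
$j = - \frac{40}{71847}$ ($j = \frac{1}{-1797 - - \frac{33}{40}} = \frac{1}{-1797 + \frac{33}{40}} = \frac{1}{- \frac{71847}{40}} = - \frac{40}{71847} \approx -0.00055674$)
$\left(j + \left(-8\right) 32 \cdot 23\right) + h{\left(-170 \right)} = \left(- \frac{40}{71847} + \left(-8\right) 32 \cdot 23\right) - 170 = \left(- \frac{40}{71847} - 5888\right) - 170 = - \frac{423035176}{71847} - 170 = - \frac{435249166}{71847}$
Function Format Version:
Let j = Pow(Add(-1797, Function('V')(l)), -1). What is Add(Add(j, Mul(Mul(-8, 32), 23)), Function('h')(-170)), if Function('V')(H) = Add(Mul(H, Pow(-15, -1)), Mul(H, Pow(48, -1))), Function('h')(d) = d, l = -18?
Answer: Rational(-435249166, 71847) ≈ -6058.0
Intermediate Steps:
Function('V')(H) = Mul(Rational(-11, 240), H) (Function('V')(H) = Add(Mul(H, Rational(-1, 15)), Mul(H, Rational(1, 48))) = Add(Mul(Rational(-1, 15), H), Mul(Rational(1, 48), H)) = Mul(Rational(-11, 240), H))
j = Rational(-40, 71847) (j = Pow(Add(-1797, Mul(Rational(-11, 240), -18)), -1) = Pow(Add(-1797, Rational(33, 40)), -1) = Pow(Rational(-71847, 40), -1) = Rational(-40, 71847) ≈ -0.00055674)
Add(Add(j, Mul(Mul(-8, 32), 23)), Function('h')(-170)) = Add(Add(Rational(-40, 71847), Mul(Mul(-8, 32), 23)), -170) = Add(Add(Rational(-40, 71847), Mul(-256, 23)), -170) = Add(Add(Rational(-40, 71847), -5888), -170) = Add(Rational(-423035176, 71847), -170) = Rational(-435249166, 71847)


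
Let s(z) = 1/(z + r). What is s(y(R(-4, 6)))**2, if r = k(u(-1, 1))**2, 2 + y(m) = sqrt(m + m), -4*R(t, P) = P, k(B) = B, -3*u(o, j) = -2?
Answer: 81/(14 - 9*I*sqrt(3))**2 ≈ -0.019754 + 0.18345*I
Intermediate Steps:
u(o, j) = 2/3 (u(o, j) = -1/3*(-2) = 2/3)
R(t, P) = -P/4
y(m) = -2 + sqrt(2)*sqrt(m) (y(m) = -2 + sqrt(m + m) = -2 + sqrt(2*m) = -2 + sqrt(2)*sqrt(m))
r = 4/9 (r = (2/3)**2 = 4/9 ≈ 0.44444)
s(z) = 1/(4/9 + z) (s(z) = 1/(z + 4/9) = 1/(4/9 + z))
s(y(R(-4, 6)))**2 = (9/(4 + 9*(-2 + sqrt(2)*sqrt(-1/4*6))))**2 = (9/(4 + 9*(-2 + sqrt(2)*sqrt(-3/2))))**2 = (9/(4 + 9*(-2 + sqrt(2)*(I*sqrt(6)/2))))**2 = (9/(4 + 9*(-2 + I*sqrt(3))))**2 = (9/(4 + (-18 + 9*I*sqrt(3))))**2 = (9/(-14 + 9*I*sqrt(3)))**2 = 81/(-14 + 9*I*sqrt(3))**2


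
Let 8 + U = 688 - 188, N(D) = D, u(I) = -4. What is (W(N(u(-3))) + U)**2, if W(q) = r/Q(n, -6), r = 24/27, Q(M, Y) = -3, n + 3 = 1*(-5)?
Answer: 176252176/729 ≈ 2.4177e+5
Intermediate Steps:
n = -8 (n = -3 + 1*(-5) = -3 - 5 = -8)
r = 8/9 (r = 24*(1/27) = 8/9 ≈ 0.88889)
W(q) = -8/27 (W(q) = (8/9)/(-3) = (8/9)*(-1/3) = -8/27)
U = 492 (U = -8 + (688 - 188) = -8 + 500 = 492)
(W(N(u(-3))) + U)**2 = (-8/27 + 492)**2 = (13276/27)**2 = 176252176/729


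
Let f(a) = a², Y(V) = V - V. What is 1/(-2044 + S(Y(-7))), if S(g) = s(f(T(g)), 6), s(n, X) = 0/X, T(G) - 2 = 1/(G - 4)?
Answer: -1/2044 ≈ -0.00048924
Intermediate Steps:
Y(V) = 0
T(G) = 2 + 1/(-4 + G) (T(G) = 2 + 1/(G - 4) = 2 + 1/(-4 + G))
s(n, X) = 0
S(g) = 0
1/(-2044 + S(Y(-7))) = 1/(-2044 + 0) = 1/(-2044) = -1/2044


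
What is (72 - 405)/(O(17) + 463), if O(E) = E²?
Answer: -333/752 ≈ -0.44282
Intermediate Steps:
(72 - 405)/(O(17) + 463) = (72 - 405)/(17² + 463) = -333/(289 + 463) = -333/752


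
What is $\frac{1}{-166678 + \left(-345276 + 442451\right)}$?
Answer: $- \frac{1}{69503} \approx -1.4388 \cdot 10^{-5}$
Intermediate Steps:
$\frac{1}{-166678 + \left(-345276 + 442451\right)} = \frac{1}{-166678 + 97175} = \frac{1}{-69503} = - \frac{1}{69503}$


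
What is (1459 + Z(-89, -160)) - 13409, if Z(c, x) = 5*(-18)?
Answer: -12040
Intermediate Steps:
Z(c, x) = -90
(1459 + Z(-89, -160)) - 13409 = (1459 - 90) - 13409 = 1369 - 13409 = -12040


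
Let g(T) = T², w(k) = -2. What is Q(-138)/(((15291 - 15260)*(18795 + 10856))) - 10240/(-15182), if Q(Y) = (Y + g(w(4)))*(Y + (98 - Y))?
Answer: 4606521708/6977502971 ≈ 0.66020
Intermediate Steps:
Q(Y) = 392 + 98*Y (Q(Y) = (Y + (-2)²)*(Y + (98 - Y)) = (Y + 4)*98 = (4 + Y)*98 = 392 + 98*Y)
Q(-138)/(((15291 - 15260)*(18795 + 10856))) - 10240/(-15182) = (392 + 98*(-138))/(((15291 - 15260)*(18795 + 10856))) - 10240/(-15182) = (392 - 13524)/((31*29651)) - 10240*(-1/15182) = -13132/919181 + 5120/7591 = 4606521708/6977502971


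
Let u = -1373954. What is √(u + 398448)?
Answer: I*√975506 ≈ 987.68*I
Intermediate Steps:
√(u + 398448) = √(-1373954 + 398448) = √(-975506) = I*√975506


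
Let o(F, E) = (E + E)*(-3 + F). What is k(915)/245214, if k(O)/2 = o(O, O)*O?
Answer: 2976800/239 ≈ 12455.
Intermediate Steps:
o(F, E) = 2*E*(-3 + F) (o(F, E) = (2*E)*(-3 + F) = 2*E*(-3 + F))
k(O) = 4*O²*(-3 + O) (k(O) = 2*((2*O*(-3 + O))*O) = 2*(2*O²*(-3 + O)) = 4*O²*(-3 + O))
k(915)/245214 = (4*915²*(-3 + 915))/245214 = (4*837225*912)*(1/245214) = 3054196800*(1/245214) = 2976800/239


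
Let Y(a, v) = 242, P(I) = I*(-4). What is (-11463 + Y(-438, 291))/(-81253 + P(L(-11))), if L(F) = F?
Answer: 11221/81209 ≈ 0.13817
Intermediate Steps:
P(I) = -4*I
(-11463 + Y(-438, 291))/(-81253 + P(L(-11))) = (-11463 + 242)/(-81253 - 4*(-11)) = -11221/(-81253 + 44) = -11221/(-81209) = -11221*(-1/81209) = 11221/81209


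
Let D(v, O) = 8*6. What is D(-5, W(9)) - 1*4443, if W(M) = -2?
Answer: -4395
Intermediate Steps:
D(v, O) = 48
D(-5, W(9)) - 1*4443 = 48 - 1*4443 = 48 - 4443 = -4395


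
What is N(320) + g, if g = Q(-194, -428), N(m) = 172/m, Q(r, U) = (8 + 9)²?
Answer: 23163/80 ≈ 289.54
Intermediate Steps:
Q(r, U) = 289 (Q(r, U) = 17² = 289)
g = 289
N(320) + g = 172/320 + 289 = 172*(1/320) + 289 = 43/80 + 289 = 23163/80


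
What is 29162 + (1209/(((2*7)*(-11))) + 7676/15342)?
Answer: 34441378921/1181334 ≈ 29155.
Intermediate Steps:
29162 + (1209/(((2*7)*(-11))) + 7676/15342) = 29162 + (1209/((14*(-11))) + 7676*(1/15342)) = 29162 + (1209/(-154) + 3838/7671) = 29162 + (1209*(-1/154) + 3838/7671) = 29162 + (-1209/154 + 3838/7671) = 29162 - 8683187/1181334 = 34441378921/1181334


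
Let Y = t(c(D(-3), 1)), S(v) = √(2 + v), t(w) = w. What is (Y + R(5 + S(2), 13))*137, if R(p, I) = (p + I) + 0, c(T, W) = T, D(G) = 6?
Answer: 3562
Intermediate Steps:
R(p, I) = I + p (R(p, I) = (I + p) + 0 = I + p)
Y = 6
(Y + R(5 + S(2), 13))*137 = (6 + (13 + (5 + √(2 + 2))))*137 = (6 + (13 + (5 + √4)))*137 = (6 + (13 + (5 + 2)))*137 = (6 + (13 + 7))*137 = (6 + 20)*137 = 26*137 = 3562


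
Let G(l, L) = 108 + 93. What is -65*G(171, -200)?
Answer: -13065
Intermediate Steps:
G(l, L) = 201
-65*G(171, -200) = -65*201 = -13065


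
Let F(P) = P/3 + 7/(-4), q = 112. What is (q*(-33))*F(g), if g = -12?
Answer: 21252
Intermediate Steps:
F(P) = -7/4 + P/3 (F(P) = P*(1/3) + 7*(-1/4) = P/3 - 7/4 = -7/4 + P/3)
(q*(-33))*F(g) = (112*(-33))*(-7/4 + (1/3)*(-12)) = -3696*(-7/4 - 4) = -3696*(-23/4) = 21252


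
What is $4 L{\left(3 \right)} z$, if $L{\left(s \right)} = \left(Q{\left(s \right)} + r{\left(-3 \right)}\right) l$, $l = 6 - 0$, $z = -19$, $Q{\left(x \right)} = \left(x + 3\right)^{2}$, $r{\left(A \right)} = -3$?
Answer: $-15048$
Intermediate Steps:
$Q{\left(x \right)} = \left(3 + x\right)^{2}$
$l = 6$ ($l = 6 + 0 = 6$)
$L{\left(s \right)} = -18 + 6 \left(3 + s\right)^{2}$ ($L{\left(s \right)} = \left(\left(3 + s\right)^{2} - 3\right) 6 = \left(-3 + \left(3 + s\right)^{2}\right) 6 = -18 + 6 \left(3 + s\right)^{2}$)
$4 L{\left(3 \right)} z = 4 \left(-18 + 6 \left(3 + 3\right)^{2}\right) \left(-19\right) = 4 \left(-18 + 6 \cdot 6^{2}\right) \left(-19\right) = 4 \left(-18 + 6 \cdot 36\right) \left(-19\right) = 4 \left(-18 + 216\right) \left(-19\right) = 4 \cdot 198 \left(-19\right) = 792 \left(-19\right) = -15048$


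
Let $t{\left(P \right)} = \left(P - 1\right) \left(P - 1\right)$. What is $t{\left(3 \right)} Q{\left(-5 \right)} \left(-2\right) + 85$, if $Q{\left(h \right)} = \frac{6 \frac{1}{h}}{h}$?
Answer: $\frac{2077}{25} \approx 83.08$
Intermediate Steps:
$Q{\left(h \right)} = \frac{6}{h^{2}}$
$t{\left(P \right)} = \left(-1 + P\right)^{2}$ ($t{\left(P \right)} = \left(-1 + P\right) \left(-1 + P\right) = \left(-1 + P\right)^{2}$)
$t{\left(3 \right)} Q{\left(-5 \right)} \left(-2\right) + 85 = \left(-1 + 3\right)^{2} \cdot \frac{6}{25} \left(-2\right) + 85 = 2^{2} \cdot 6 \cdot \frac{1}{25} \left(-2\right) + 85 = 4 \cdot \frac{6}{25} \left(-2\right) + 85 = 4 \left(- \frac{12}{25}\right) + 85 = - \frac{48}{25} + 85 = \frac{2077}{25}$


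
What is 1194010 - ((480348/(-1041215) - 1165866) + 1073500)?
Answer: 1339394467188/1041215 ≈ 1.2864e+6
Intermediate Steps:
1194010 - ((480348/(-1041215) - 1165866) + 1073500) = 1194010 - ((480348*(-1/1041215) - 1165866) + 1073500) = 1194010 - ((-480348/1041215 - 1165866) + 1073500) = 1194010 - (-1213917647538/1041215 + 1073500) = 1194010 - 1*(-96173345038/1041215) = 1194010 + 96173345038/1041215 = 1339394467188/1041215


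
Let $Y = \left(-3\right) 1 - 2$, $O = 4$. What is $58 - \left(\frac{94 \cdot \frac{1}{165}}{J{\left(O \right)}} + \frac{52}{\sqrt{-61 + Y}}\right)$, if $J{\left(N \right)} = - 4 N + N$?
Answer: $\frac{57467}{990} + \frac{26 i \sqrt{66}}{33} \approx 58.047 + 6.4008 i$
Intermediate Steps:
$Y = -5$ ($Y = -3 - 2 = -5$)
$J{\left(N \right)} = - 3 N$
$58 - \left(\frac{94 \cdot \frac{1}{165}}{J{\left(O \right)}} + \frac{52}{\sqrt{-61 + Y}}\right) = 58 - \left(\frac{94 \cdot \frac{1}{165}}{\left(-3\right) 4} + \frac{52}{\sqrt{-61 - 5}}\right) = 58 - \left(\frac{94 \cdot \frac{1}{165}}{-12} + \frac{52}{\sqrt{-66}}\right) = 58 - \left(\frac{94}{165} \left(- \frac{1}{12}\right) + \frac{52}{i \sqrt{66}}\right) = 58 - \left(- \frac{47}{990} + 52 \left(- \frac{i \sqrt{66}}{66}\right)\right) = 58 - \left(- \frac{47}{990} - \frac{26 i \sqrt{66}}{33}\right) = 58 + \left(\frac{47}{990} + \frac{26 i \sqrt{66}}{33}\right) = \frac{57467}{990} + \frac{26 i \sqrt{66}}{33}$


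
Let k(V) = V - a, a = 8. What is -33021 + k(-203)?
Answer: -33232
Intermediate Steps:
k(V) = -8 + V (k(V) = V - 1*8 = V - 8 = -8 + V)
-33021 + k(-203) = -33021 + (-8 - 203) = -33021 - 211 = -33232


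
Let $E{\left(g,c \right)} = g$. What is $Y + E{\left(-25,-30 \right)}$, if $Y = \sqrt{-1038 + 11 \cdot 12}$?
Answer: $-25 + i \sqrt{906} \approx -25.0 + 30.1 i$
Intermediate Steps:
$Y = i \sqrt{906}$ ($Y = \sqrt{-1038 + 132} = \sqrt{-906} = i \sqrt{906} \approx 30.1 i$)
$Y + E{\left(-25,-30 \right)} = i \sqrt{906} - 25 = -25 + i \sqrt{906}$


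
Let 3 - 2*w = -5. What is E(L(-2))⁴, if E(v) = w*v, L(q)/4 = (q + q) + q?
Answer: 84934656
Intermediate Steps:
w = 4 (w = 3/2 - ½*(-5) = 3/2 + 5/2 = 4)
L(q) = 12*q (L(q) = 4*((q + q) + q) = 4*(2*q + q) = 4*(3*q) = 12*q)
E(v) = 4*v
E(L(-2))⁴ = (4*(12*(-2)))⁴ = (4*(-24))⁴ = (-96)⁴ = 84934656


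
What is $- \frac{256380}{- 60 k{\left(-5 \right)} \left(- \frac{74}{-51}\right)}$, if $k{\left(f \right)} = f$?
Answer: $- \frac{217923}{370} \approx -588.98$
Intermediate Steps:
$- \frac{256380}{- 60 k{\left(-5 \right)} \left(- \frac{74}{-51}\right)} = - \frac{256380}{\left(-60\right) \left(-5\right) \left(- \frac{74}{-51}\right)} = - \frac{256380}{300 \left(\left(-74\right) \left(- \frac{1}{51}\right)\right)} = - \frac{256380}{300 \cdot \frac{74}{51}} = - \frac{256380}{\frac{7400}{17}} = \left(-256380\right) \frac{17}{7400} = - \frac{217923}{370}$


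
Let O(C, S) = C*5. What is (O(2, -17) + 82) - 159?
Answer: -67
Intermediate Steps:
O(C, S) = 5*C
(O(2, -17) + 82) - 159 = (5*2 + 82) - 159 = (10 + 82) - 159 = 92 - 159 = -67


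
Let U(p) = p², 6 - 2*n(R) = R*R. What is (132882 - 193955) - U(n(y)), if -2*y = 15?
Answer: -3949073/64 ≈ -61704.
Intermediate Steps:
y = -15/2 (y = -½*15 = -15/2 ≈ -7.5000)
n(R) = 3 - R²/2 (n(R) = 3 - R*R/2 = 3 - R²/2)
(132882 - 193955) - U(n(y)) = (132882 - 193955) - (3 - (-15/2)²/2)² = -61073 - (3 - ½*225/4)² = -61073 - (3 - 225/8)² = -61073 - (-201/8)² = -61073 - 1*40401/64 = -61073 - 40401/64 = -3949073/64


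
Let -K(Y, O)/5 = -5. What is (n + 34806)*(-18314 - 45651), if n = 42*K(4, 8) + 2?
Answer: -2293656970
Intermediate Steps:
K(Y, O) = 25 (K(Y, O) = -5*(-5) = 25)
n = 1052 (n = 42*25 + 2 = 1050 + 2 = 1052)
(n + 34806)*(-18314 - 45651) = (1052 + 34806)*(-18314 - 45651) = 35858*(-63965) = -2293656970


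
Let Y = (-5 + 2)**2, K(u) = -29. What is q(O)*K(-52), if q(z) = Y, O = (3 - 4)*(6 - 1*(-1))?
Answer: -261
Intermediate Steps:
O = -7 (O = -(6 + 1) = -1*7 = -7)
Y = 9 (Y = (-3)**2 = 9)
q(z) = 9
q(O)*K(-52) = 9*(-29) = -261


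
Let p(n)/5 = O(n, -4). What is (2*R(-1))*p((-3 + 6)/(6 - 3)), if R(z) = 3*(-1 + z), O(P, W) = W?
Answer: 240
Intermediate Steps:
R(z) = -3 + 3*z
p(n) = -20 (p(n) = 5*(-4) = -20)
(2*R(-1))*p((-3 + 6)/(6 - 3)) = (2*(-3 + 3*(-1)))*(-20) = (2*(-3 - 3))*(-20) = (2*(-6))*(-20) = -12*(-20) = 240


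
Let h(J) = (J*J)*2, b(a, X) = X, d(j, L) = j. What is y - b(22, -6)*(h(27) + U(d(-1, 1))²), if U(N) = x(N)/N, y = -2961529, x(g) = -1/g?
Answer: -2952775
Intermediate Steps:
U(N) = -1/N² (U(N) = (-1/N)/N = -1/N²)
h(J) = 2*J² (h(J) = J²*2 = 2*J²)
y - b(22, -6)*(h(27) + U(d(-1, 1))²) = -2961529 - (-6)*(2*27² + (-1/(-1)²)²) = -2961529 - (-6)*(2*729 + (-1*1)²) = -2961529 - (-6)*(1458 + (-1)²) = -2961529 - (-6)*(1458 + 1) = -2961529 - (-6)*1459 = -2961529 - 1*(-8754) = -2961529 + 8754 = -2952775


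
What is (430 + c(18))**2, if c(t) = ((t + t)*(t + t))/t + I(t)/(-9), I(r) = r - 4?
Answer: 20286016/81 ≈ 2.5044e+5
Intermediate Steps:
I(r) = -4 + r
c(t) = 4/9 + 35*t/9 (c(t) = ((t + t)*(t + t))/t + (-4 + t)/(-9) = ((2*t)*(2*t))/t + (-4 + t)*(-1/9) = (4*t**2)/t + (4/9 - t/9) = 4*t + (4/9 - t/9) = 4/9 + 35*t/9)
(430 + c(18))**2 = (430 + (4/9 + (35/9)*18))**2 = (430 + (4/9 + 70))**2 = (430 + 634/9)**2 = (4504/9)**2 = 20286016/81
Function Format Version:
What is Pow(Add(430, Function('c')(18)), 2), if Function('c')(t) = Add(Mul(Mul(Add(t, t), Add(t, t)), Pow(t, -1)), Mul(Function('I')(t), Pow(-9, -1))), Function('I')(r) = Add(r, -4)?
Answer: Rational(20286016, 81) ≈ 2.5044e+5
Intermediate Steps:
Function('I')(r) = Add(-4, r)
Function('c')(t) = Add(Rational(4, 9), Mul(Rational(35, 9), t)) (Function('c')(t) = Add(Mul(Mul(Add(t, t), Add(t, t)), Pow(t, -1)), Mul(Add(-4, t), Pow(-9, -1))) = Add(Mul(Mul(Mul(2, t), Mul(2, t)), Pow(t, -1)), Mul(Add(-4, t), Rational(-1, 9))) = Add(Mul(Mul(4, Pow(t, 2)), Pow(t, -1)), Add(Rational(4, 9), Mul(Rational(-1, 9), t))) = Add(Mul(4, t), Add(Rational(4, 9), Mul(Rational(-1, 9), t))) = Add(Rational(4, 9), Mul(Rational(35, 9), t)))
Pow(Add(430, Function('c')(18)), 2) = Pow(Add(430, Add(Rational(4, 9), Mul(Rational(35, 9), 18))), 2) = Pow(Add(430, Add(Rational(4, 9), 70)), 2) = Pow(Add(430, Rational(634, 9)), 2) = Pow(Rational(4504, 9), 2) = Rational(20286016, 81)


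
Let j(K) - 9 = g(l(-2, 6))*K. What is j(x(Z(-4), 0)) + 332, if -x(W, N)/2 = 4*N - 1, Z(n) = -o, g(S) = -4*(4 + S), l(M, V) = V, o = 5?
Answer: 261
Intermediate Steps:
g(S) = -16 - 4*S
Z(n) = -5 (Z(n) = -1*5 = -5)
x(W, N) = 2 - 8*N (x(W, N) = -2*(4*N - 1) = -2*(-1 + 4*N) = 2 - 8*N)
j(K) = 9 - 40*K (j(K) = 9 + (-16 - 4*6)*K = 9 + (-16 - 24)*K = 9 - 40*K)
j(x(Z(-4), 0)) + 332 = (9 - 40*(2 - 8*0)) + 332 = (9 - 40*(2 + 0)) + 332 = (9 - 40*2) + 332 = (9 - 80) + 332 = -71 + 332 = 261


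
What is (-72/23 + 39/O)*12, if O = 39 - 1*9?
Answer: -2526/115 ≈ -21.965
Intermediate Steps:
O = 30 (O = 39 - 9 = 30)
(-72/23 + 39/O)*12 = (-72/23 + 39/30)*12 = (-72*1/23 + 39*(1/30))*12 = (-72/23 + 13/10)*12 = -421/230*12 = -2526/115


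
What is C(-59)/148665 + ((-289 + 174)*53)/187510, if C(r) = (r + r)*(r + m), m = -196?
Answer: 3714559/21863666 ≈ 0.16990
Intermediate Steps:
C(r) = 2*r*(-196 + r) (C(r) = (r + r)*(r - 196) = (2*r)*(-196 + r) = 2*r*(-196 + r))
C(-59)/148665 + ((-289 + 174)*53)/187510 = (2*(-59)*(-196 - 59))/148665 + ((-289 + 174)*53)/187510 = (2*(-59)*(-255))*(1/148665) - 115*53*(1/187510) = 30090*(1/148665) - 6095*1/187510 = 118/583 - 1219/37502 = 3714559/21863666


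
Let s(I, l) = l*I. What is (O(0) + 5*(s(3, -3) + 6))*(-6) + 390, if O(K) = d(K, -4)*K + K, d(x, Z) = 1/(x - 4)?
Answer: 480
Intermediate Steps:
d(x, Z) = 1/(-4 + x)
O(K) = K + K/(-4 + K) (O(K) = K/(-4 + K) + K = K + K/(-4 + K))
s(I, l) = I*l
(O(0) + 5*(s(3, -3) + 6))*(-6) + 390 = (0*(-3 + 0)/(-4 + 0) + 5*(3*(-3) + 6))*(-6) + 390 = (0*(-3)/(-4) + 5*(-9 + 6))*(-6) + 390 = (0*(-1/4)*(-3) + 5*(-3))*(-6) + 390 = (0 - 15)*(-6) + 390 = -15*(-6) + 390 = 90 + 390 = 480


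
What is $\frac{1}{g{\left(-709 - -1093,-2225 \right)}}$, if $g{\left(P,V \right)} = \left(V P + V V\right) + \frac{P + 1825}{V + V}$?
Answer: $\frac{4450}{18228199041} \approx 2.4413 \cdot 10^{-7}$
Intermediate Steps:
$g{\left(P,V \right)} = V^{2} + P V + \frac{1825 + P}{2 V}$ ($g{\left(P,V \right)} = \left(P V + V^{2}\right) + \frac{1825 + P}{2 V} = \left(V^{2} + P V\right) + \left(1825 + P\right) \frac{1}{2 V} = \left(V^{2} + P V\right) + \frac{1825 + P}{2 V} = V^{2} + P V + \frac{1825 + P}{2 V}$)
$\frac{1}{g{\left(-709 - -1093,-2225 \right)}} = \frac{1}{\frac{1}{2} \frac{1}{-2225} \left(1825 - -384 + 2 \left(-2225\right)^{2} \left(\left(-709 - -1093\right) - 2225\right)\right)} = \frac{1}{\frac{1}{2} \left(- \frac{1}{2225}\right) \left(1825 + \left(-709 + 1093\right) + 2 \cdot 4950625 \left(\left(-709 + 1093\right) - 2225\right)\right)} = \frac{1}{\frac{1}{2} \left(- \frac{1}{2225}\right) \left(1825 + 384 + 2 \cdot 4950625 \left(384 - 2225\right)\right)} = \frac{1}{\frac{1}{2} \left(- \frac{1}{2225}\right) \left(1825 + 384 + 2 \cdot 4950625 \left(-1841\right)\right)} = \frac{1}{\frac{1}{2} \left(- \frac{1}{2225}\right) \left(1825 + 384 - 18228201250\right)} = \frac{1}{\frac{1}{2} \left(- \frac{1}{2225}\right) \left(-18228199041\right)} = \frac{1}{\frac{18228199041}{4450}} = \frac{4450}{18228199041}$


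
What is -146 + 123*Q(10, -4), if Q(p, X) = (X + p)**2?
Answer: 4282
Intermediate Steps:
-146 + 123*Q(10, -4) = -146 + 123*(-4 + 10)**2 = -146 + 123*6**2 = -146 + 123*36 = -146 + 4428 = 4282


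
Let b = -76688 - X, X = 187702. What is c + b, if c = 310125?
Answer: 45735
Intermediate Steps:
b = -264390 (b = -76688 - 1*187702 = -76688 - 187702 = -264390)
c + b = 310125 - 264390 = 45735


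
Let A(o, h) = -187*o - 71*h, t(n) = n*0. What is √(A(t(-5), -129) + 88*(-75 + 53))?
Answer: √7223 ≈ 84.988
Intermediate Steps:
t(n) = 0
√(A(t(-5), -129) + 88*(-75 + 53)) = √((-187*0 - 71*(-129)) + 88*(-75 + 53)) = √((0 + 9159) + 88*(-22)) = √(9159 - 1936) = √7223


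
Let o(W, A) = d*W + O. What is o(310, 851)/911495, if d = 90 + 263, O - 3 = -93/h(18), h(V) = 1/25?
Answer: 107108/911495 ≈ 0.11751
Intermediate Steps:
h(V) = 1/25
O = -2322 (O = 3 - 93/1/25 = 3 - 93*25 = 3 - 2325 = -2322)
d = 353
o(W, A) = -2322 + 353*W (o(W, A) = 353*W - 2322 = -2322 + 353*W)
o(310, 851)/911495 = (-2322 + 353*310)/911495 = (-2322 + 109430)*(1/911495) = 107108*(1/911495) = 107108/911495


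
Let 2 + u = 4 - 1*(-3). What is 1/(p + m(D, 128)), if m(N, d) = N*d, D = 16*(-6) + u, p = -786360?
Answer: -1/798008 ≈ -1.2531e-6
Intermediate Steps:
u = 5 (u = -2 + (4 - 1*(-3)) = -2 + (4 + 3) = -2 + 7 = 5)
D = -91 (D = 16*(-6) + 5 = -96 + 5 = -91)
1/(p + m(D, 128)) = 1/(-786360 - 91*128) = 1/(-786360 - 11648) = 1/(-798008) = -1/798008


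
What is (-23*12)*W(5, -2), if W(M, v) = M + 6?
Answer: -3036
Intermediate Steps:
W(M, v) = 6 + M
(-23*12)*W(5, -2) = (-23*12)*(6 + 5) = -276*11 = -3036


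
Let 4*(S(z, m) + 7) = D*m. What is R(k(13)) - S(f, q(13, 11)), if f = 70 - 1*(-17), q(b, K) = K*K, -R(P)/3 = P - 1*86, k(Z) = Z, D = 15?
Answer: -911/4 ≈ -227.75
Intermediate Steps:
R(P) = 258 - 3*P (R(P) = -3*(P - 1*86) = -3*(P - 86) = -3*(-86 + P) = 258 - 3*P)
q(b, K) = K²
f = 87 (f = 70 + 17 = 87)
S(z, m) = -7 + 15*m/4 (S(z, m) = -7 + (15*m)/4 = -7 + 15*m/4)
R(k(13)) - S(f, q(13, 11)) = (258 - 3*13) - (-7 + (15/4)*11²) = (258 - 39) - (-7 + (15/4)*121) = 219 - (-7 + 1815/4) = 219 - 1*1787/4 = 219 - 1787/4 = -911/4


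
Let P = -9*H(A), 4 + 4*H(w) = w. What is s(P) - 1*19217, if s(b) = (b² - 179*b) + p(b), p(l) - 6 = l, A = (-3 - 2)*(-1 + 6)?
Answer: -425087/16 ≈ -26568.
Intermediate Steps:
A = -25 (A = -5*5 = -25)
p(l) = 6 + l
H(w) = -1 + w/4
P = 261/4 (P = -9*(-1 + (¼)*(-25)) = -9*(-1 - 25/4) = -9*(-29/4) = 261/4 ≈ 65.250)
s(b) = 6 + b² - 178*b (s(b) = (b² - 179*b) + (6 + b) = 6 + b² - 178*b)
s(P) - 1*19217 = (6 + (261/4)² - 178*261/4) - 1*19217 = (6 + 68121/16 - 23229/2) - 19217 = -117615/16 - 19217 = -425087/16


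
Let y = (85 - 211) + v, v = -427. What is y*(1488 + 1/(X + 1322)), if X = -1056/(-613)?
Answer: -667706748877/811442 ≈ -8.2286e+5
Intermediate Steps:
X = 1056/613 (X = -1056*(-1/613) = 1056/613 ≈ 1.7227)
y = -553 (y = (85 - 211) - 427 = -126 - 427 = -553)
y*(1488 + 1/(X + 1322)) = -553*(1488 + 1/(1056/613 + 1322)) = -553*(1488 + 1/(811442/613)) = -553*(1488 + 613/811442) = -553*1207426309/811442 = -667706748877/811442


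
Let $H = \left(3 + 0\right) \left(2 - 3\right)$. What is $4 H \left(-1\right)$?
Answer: $12$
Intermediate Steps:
$H = -3$ ($H = 3 \left(-1\right) = -3$)
$4 H \left(-1\right) = 4 \left(-3\right) \left(-1\right) = \left(-12\right) \left(-1\right) = 12$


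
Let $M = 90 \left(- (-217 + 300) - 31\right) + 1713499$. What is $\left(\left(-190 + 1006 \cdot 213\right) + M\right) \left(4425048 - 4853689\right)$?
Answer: $-821844962607$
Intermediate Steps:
$M = 1703239$ ($M = 90 \left(\left(-1\right) 83 - 31\right) + 1713499 = 90 \left(-83 - 31\right) + 1713499 = 90 \left(-114\right) + 1713499 = -10260 + 1713499 = 1703239$)
$\left(\left(-190 + 1006 \cdot 213\right) + M\right) \left(4425048 - 4853689\right) = \left(\left(-190 + 1006 \cdot 213\right) + 1703239\right) \left(4425048 - 4853689\right) = \left(\left(-190 + 214278\right) + 1703239\right) \left(-428641\right) = \left(214088 + 1703239\right) \left(-428641\right) = 1917327 \left(-428641\right) = -821844962607$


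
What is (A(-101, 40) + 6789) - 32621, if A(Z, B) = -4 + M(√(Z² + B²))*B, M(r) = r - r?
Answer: -25836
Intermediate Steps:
M(r) = 0
A(Z, B) = -4 (A(Z, B) = -4 + 0*B = -4 + 0 = -4)
(A(-101, 40) + 6789) - 32621 = (-4 + 6789) - 32621 = 6785 - 32621 = -25836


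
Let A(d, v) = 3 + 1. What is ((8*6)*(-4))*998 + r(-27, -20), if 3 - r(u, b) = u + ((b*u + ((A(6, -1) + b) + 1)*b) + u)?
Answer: -192399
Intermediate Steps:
A(d, v) = 4
r(u, b) = 3 - 2*u - b*u - b*(5 + b) (r(u, b) = 3 - (u + ((b*u + ((4 + b) + 1)*b) + u)) = 3 - (u + ((b*u + (5 + b)*b) + u)) = 3 - (u + ((b*u + b*(5 + b)) + u)) = 3 - (u + (u + b*u + b*(5 + b))) = 3 - (2*u + b*u + b*(5 + b)) = 3 + (-2*u - b*u - b*(5 + b)) = 3 - 2*u - b*u - b*(5 + b))
((8*6)*(-4))*998 + r(-27, -20) = ((8*6)*(-4))*998 + (3 - 1*(-20)² - 5*(-20) - 2*(-27) - 1*(-20)*(-27)) = (48*(-4))*998 + (3 - 1*400 + 100 + 54 - 540) = -192*998 + (3 - 400 + 100 + 54 - 540) = -191616 - 783 = -192399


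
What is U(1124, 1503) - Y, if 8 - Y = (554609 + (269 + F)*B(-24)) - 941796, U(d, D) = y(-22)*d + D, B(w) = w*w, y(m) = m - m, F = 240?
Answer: -92508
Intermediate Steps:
y(m) = 0
B(w) = w²
U(d, D) = D (U(d, D) = 0*d + D = 0 + D = D)
Y = 94011 (Y = 8 - ((554609 + (269 + 240)*(-24)²) - 941796) = 8 - ((554609 + 509*576) - 941796) = 8 - ((554609 + 293184) - 941796) = 8 - (847793 - 941796) = 8 - 1*(-94003) = 8 + 94003 = 94011)
U(1124, 1503) - Y = 1503 - 1*94011 = 1503 - 94011 = -92508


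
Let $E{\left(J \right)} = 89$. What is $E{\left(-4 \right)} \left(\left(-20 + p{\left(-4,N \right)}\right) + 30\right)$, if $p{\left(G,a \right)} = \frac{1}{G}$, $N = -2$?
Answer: $\frac{3471}{4} \approx 867.75$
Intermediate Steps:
$E{\left(-4 \right)} \left(\left(-20 + p{\left(-4,N \right)}\right) + 30\right) = 89 \left(\left(-20 + \frac{1}{-4}\right) + 30\right) = 89 \left(\left(-20 - \frac{1}{4}\right) + 30\right) = 89 \left(- \frac{81}{4} + 30\right) = 89 \cdot \frac{39}{4} = \frac{3471}{4}$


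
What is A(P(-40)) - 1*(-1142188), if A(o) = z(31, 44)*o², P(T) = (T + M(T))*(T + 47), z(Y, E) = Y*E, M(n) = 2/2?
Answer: 102799744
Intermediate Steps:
M(n) = 1 (M(n) = 2*(½) = 1)
z(Y, E) = E*Y
P(T) = (1 + T)*(47 + T) (P(T) = (T + 1)*(T + 47) = (1 + T)*(47 + T))
A(o) = 1364*o² (A(o) = (44*31)*o² = 1364*o²)
A(P(-40)) - 1*(-1142188) = 1364*(47 + (-40)² + 48*(-40))² - 1*(-1142188) = 1364*(47 + 1600 - 1920)² + 1142188 = 1364*(-273)² + 1142188 = 1364*74529 + 1142188 = 101657556 + 1142188 = 102799744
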